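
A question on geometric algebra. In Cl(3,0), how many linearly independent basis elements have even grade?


Even subalgebra dimension = 2^(n-1)
n = 3 + 0 = 3
2^(3 - 1) = 2^2 = 4
Verification: sum of C(3,k) for even k = 1 + 3 = 4
Result = 4


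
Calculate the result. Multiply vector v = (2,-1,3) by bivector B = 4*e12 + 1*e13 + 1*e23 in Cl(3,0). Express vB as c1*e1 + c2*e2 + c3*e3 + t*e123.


vB has grade-1 (vector) and grade-3 (trivector) parts: vB = (v _| B) + (v ^ B).
Vector part <vB>_1:
  e1: -v2*b12 - v3*b13 = -(-1)*(4) - (3)*(1) = 1
  e2: v1*b12 - v3*b23 = (2)*(4) - (3)*(1) = 5
  e3: v1*b13 + v2*b23 = (2)*(1) + (-1)*(1) = 1
Trivector part <vB>_3:
  e123: v1*b23 - v2*b13 + v3*b12 = (2)*(1) - (-1)*(1) + (3)*(4) = 15
vB = 1*e1 + 5*e2 + 1*e3 + 15*e123


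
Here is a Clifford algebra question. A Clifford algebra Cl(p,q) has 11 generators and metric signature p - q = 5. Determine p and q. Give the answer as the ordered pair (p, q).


We need p + q = 11 and p - q = 5.
Adding: 2p = 11 + 5 = 16, so p = 8.
Then q = 11 - 8 = 3.
(p, q) = (8, 3)


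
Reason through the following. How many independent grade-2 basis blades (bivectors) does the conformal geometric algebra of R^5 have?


The conformal model of R^5 uses Cl(6,1) with m = 5 + 2 = 7 generators.
Number of grade-2 blades = C(m, 2) = C(7, 2)
= 7*6/2 = 21


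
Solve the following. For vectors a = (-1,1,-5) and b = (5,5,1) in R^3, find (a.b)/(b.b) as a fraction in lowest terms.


Projection coefficient = (a . b) / (b . b)
a . b = (-1)*5 + 1*5 + (-5)*1
= -5 + 5 + (-5) = -5
b . b = 5^2 + 5^2 + 1^2
= 25 + 25 + 1 = 51
Coefficient = -5/51
In lowest terms: -5/51


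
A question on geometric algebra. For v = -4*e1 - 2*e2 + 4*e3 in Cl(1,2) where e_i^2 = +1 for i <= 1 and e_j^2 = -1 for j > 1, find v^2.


v^2 = sum of c_i^2 * e_i^2
Positive signature terms (e_i^2 = +1): (-4)^2 = 16
Negative signature terms (e_j^2 = -1): (-2)^2 + 4^2 = 20
v^2 = 16 - 20 = -4


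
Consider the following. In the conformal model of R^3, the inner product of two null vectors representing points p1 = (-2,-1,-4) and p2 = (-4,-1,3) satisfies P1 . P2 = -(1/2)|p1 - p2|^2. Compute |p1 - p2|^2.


p1 - p2 = (2, 0, -7)
|p1 - p2|^2 = 2^2 + 0^2 + (-7)^2
= 4 + 0 + 49
= 53


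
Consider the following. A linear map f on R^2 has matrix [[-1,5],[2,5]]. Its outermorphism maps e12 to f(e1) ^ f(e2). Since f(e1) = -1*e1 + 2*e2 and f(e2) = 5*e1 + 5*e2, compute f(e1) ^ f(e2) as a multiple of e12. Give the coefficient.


The outermorphism of a linear map f sends e1^e2 to f(e1)^f(e2).
f(e1) = -1*e1 + 2*e2
f(e2) = 5*e1 + 5*e2
f(e1) ^ f(e2) = (-1*e1 + 2*e2) ^ (5*e1 + 5*e2)
= (-1)*5*e12 + 2*5*e21
= (-5 - 10)*e12
= -15*e12
Coefficient = -15


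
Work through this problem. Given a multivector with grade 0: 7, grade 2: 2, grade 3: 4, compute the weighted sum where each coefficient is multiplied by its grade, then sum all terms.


Grade-weighted sum = sum of grade_k * coefficient_k
0*7 = 0
2*2 = 4
3*4 = 12
Total = 0 + 4 + 12 = 16


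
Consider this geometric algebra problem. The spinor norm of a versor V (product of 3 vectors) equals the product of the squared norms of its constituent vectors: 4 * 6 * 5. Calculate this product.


Spinor norm N(V) = |v1|^2 * |v2|^2 * ... * |v3|^2
= 4 * 6 * 5
Running product: 4, 24, 120
N(V) = 120


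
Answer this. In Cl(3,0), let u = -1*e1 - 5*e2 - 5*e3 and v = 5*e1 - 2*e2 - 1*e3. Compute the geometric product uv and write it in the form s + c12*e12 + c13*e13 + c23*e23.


In Cl(3,0): e_i^2 = 1, e_ie_j = -e_je_i for i != j.
Scalar part = u . v = (-1)*5 + (-5)*(-2) + (-5)*(-1)
= -5 + 10 + 5 = 10
e12 coeff = (-1)*(-2) - (-5)*5 = 2 - (-25) = 27
e13 coeff = (-1)*(-1) - (-5)*5 = 1 - (-25) = 26
e23 coeff = (-5)*(-1) - (-5)*(-2) = 5 - 10 = -5
uv = 10 + 27*e12 + 26*e13 - 5*e23


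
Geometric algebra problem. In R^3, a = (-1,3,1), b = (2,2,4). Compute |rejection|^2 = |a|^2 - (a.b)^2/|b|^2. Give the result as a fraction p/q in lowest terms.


|a|^2 = (-1)^2 + 3^2 + 1^2 = 11
|b|^2 = 2^2 + 2^2 + 4^2 = 24
a . b = (-1)*2 + 3*2 + 1*4 = 8
(a.b)^2 = 8^2 = 64
|rej|^2 = 11 - 64/24
= (264 - 64)/24
= 200/24
In lowest terms: 25/3


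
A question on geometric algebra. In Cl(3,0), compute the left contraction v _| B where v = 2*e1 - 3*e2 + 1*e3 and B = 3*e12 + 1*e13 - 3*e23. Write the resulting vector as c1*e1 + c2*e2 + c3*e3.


Left contraction v _| B = <vB>_1 (grade-1 part of the geometric product vB).
Using e1_|e12 = e2, e2_|e12 = -e1, e1_|e13 = e3, e3_|e13 = -e1, e2_|e23 = e3, e3_|e23 = -e2:
e1 coeff: -v2*b12 - v3*b13 = -(-3)*(3) - (1)*(1) = 8
e2 coeff: v1*b12 - v3*b23 = (2)*(3) - (1)*(-3) = 9
e3 coeff: v1*b13 + v2*b23 = (2)*(1) + (-3)*(-3) = 11
v _| B = 8*e1 + 9*e2 + 11*e3


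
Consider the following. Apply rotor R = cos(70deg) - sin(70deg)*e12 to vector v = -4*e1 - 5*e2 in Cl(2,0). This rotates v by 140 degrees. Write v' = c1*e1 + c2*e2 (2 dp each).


Rotor R = cos(70deg) - sin(70deg)*e12
Rotation angle theta = 2 * 70 = 140 degrees
v' = R*v*~R rotates v by theta.
cos(140deg) = -0.7660, sin(140deg) = 0.6428
v'_1 = -4*cos(140deg) - (-5)*sin(140deg)
= -4*(-0.7660) - (-5)*0.6428
= 6.28
v'_2 = -4*sin(140deg) + (-5)*cos(140deg)
= -4*0.6428 + (-5)*(-0.7660)
= 1.26
v' = 6.28*e1 + 1.26*e2


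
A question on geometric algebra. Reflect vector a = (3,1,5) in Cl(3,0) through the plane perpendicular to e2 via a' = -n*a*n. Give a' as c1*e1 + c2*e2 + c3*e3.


Reflection formula: a' = -n*a*n, with n = e2 (unit vector, n^2 = 1).
For reflection through hyperplane perp to e2:
The component along e2 flips sign, others stay.
a = (3, 1, 5)
a' = (3, -1, 5)
a' = 3*e1 - 1*e2 + 5*e3


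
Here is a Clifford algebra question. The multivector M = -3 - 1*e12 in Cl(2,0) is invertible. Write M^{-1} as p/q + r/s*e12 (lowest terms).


M = -3 - 1*e12, where e12^2 = -1.
Since M commutes with its reverse ~M = a - b*e12, M * ~M = a^2 - b^2*e12^2 = a^2 + b^2.
So M^{-1} = ~M / (a^2 + b^2) = (a - b*e12)/(a^2 + b^2).
a^2 + b^2 = 9 + 1 = 10
Scalar part = -3/10 = -3/10
Bivector coeff = 1/10 = 1/10
M^{-1} = -3/10 + 1/10*e12


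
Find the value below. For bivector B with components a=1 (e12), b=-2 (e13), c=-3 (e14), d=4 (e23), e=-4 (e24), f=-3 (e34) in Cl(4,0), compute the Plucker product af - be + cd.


Plucker relation: af - be + cd
a*f = 1*(-3) = -3
b*e = (-2)*(-4) = 8
c*d = (-3)*4 = -12
af - be + cd = -3 - 8 + (-12)
= -23


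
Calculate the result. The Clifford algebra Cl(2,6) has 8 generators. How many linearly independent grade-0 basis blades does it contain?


Number of grade-k basis blades in Cl(p,q) with n = p + q is C(n, k).
n = 2 + 6 = 8
C(8, 0) = 8! / (0! * 8!)
= 40320 / (1 * 40320)
= 1


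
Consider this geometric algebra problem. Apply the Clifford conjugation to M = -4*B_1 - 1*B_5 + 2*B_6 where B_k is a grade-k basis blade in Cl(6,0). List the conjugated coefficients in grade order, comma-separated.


Clifford conjugate sign for grade k: (-1)^(k(k+1)/2)
Grade 1: (-1)^(1*2/2) = (-1)^1 = -1, coeff -4 -> 4
Grade 5: (-1)^(5*6/2) = (-1)^15 = -1, coeff -1 -> 1
Grade 6: (-1)^(6*7/2) = (-1)^21 = -1, coeff 2 -> -2
Conjugated coefficients: 4, 1, -2


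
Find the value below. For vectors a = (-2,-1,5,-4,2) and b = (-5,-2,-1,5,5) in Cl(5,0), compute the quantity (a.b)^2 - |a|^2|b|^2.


a . b = (-2)*(-5) + (-1)*(-2) + 5*(-1) + (-4)*5 + 2*5
= 10 + 2 + (-5) + (-20) + 10 = -3
|a|^2 = (-2)^2 + (-1)^2 + 5^2 + (-4)^2 + 2^2 = 50
|b|^2 = (-5)^2 + (-2)^2 + (-1)^2 + 5^2 + 5^2 = 80
(a.b)^2 = (-3)^2 = 9
|a|^2 * |b|^2 = 50 * 80 = 4000
Result = 9 - 4000 = -3991


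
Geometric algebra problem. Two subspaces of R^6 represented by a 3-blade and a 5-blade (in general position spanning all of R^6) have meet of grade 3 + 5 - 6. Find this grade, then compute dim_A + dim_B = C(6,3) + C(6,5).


Meet grade = grade(A) + grade(B) - n
= 3 + 5 - 6 = 2
C(6,3) = 20
C(6,5) = 6
dim_A + dim_B = 20 + 6 = 26


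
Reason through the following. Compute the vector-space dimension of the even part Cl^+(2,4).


Even subalgebra dimension = 2^(n-1)
n = 2 + 4 = 6
2^(6 - 1) = 2^5 = 32
Verification: sum of C(6,k) for even k = 1 + 15 + 15 + 1 = 32
Result = 32


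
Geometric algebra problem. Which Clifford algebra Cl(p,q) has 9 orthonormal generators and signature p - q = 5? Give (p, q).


We need p + q = 9 and p - q = 5.
Adding: 2p = 9 + 5 = 14, so p = 7.
Then q = 9 - 7 = 2.
(p, q) = (7, 2)


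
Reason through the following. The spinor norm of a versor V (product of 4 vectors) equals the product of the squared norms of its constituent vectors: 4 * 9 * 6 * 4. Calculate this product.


Spinor norm N(V) = |v1|^2 * |v2|^2 * ... * |v4|^2
= 4 * 9 * 6 * 4
Running product: 4, 36, 216, 864
N(V) = 864


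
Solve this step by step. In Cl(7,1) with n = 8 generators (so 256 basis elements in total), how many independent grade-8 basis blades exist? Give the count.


Number of grade-k basis blades in Cl(p,q) with n = p + q is C(n, k).
n = 7 + 1 = 8
C(8, 8) = 8! / (8! * 0!)
= 40320 / (40320 * 1)
= 1


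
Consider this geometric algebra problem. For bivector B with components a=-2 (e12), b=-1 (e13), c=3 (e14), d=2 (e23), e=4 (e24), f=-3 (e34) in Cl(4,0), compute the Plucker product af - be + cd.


Plucker relation: af - be + cd
a*f = (-2)*(-3) = 6
b*e = (-1)*4 = -4
c*d = 3*2 = 6
af - be + cd = 6 - (-4) + 6
= 16


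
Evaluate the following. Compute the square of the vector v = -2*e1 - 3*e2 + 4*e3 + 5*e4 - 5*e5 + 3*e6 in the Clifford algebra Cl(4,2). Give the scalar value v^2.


v^2 = sum of c_i^2 * e_i^2
Positive signature terms (e_i^2 = +1): (-2)^2 + (-3)^2 + 4^2 + 5^2 = 54
Negative signature terms (e_j^2 = -1): (-5)^2 + 3^2 = 34
v^2 = 54 - 34 = 20


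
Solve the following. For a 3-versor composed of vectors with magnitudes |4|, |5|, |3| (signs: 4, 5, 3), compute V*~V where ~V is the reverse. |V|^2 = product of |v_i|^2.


Each vector v_i has |v_i|^2 = s_i^2
Squared scales: 4^2 = 16, 5^2 = 25, 3^2 = 9
|V|^2 = 16 * 25 * 9
= 3600


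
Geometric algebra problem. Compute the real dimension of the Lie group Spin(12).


Spin(n) double-covers SO(n); both have Lie algebra so(n) of dimension n(n-1)/2.
n = 12
n(n-1) = 12 * 11 = 132
dim Spin(12) = 132/2 = 66


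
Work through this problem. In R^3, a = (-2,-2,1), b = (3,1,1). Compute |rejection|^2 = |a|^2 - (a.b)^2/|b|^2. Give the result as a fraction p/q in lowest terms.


|a|^2 = (-2)^2 + (-2)^2 + 1^2 = 9
|b|^2 = 3^2 + 1^2 + 1^2 = 11
a . b = (-2)*3 + (-2)*1 + 1*1 = -7
(a.b)^2 = (-7)^2 = 49
|rej|^2 = 9 - 49/11
= (99 - 49)/11
= 50/11
In lowest terms: 50/11


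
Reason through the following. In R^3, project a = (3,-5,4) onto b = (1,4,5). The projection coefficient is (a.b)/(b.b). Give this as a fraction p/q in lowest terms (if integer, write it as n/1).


Projection coefficient = (a . b) / (b . b)
a . b = 3*1 + (-5)*4 + 4*5
= 3 + (-20) + 20 = 3
b . b = 1^2 + 4^2 + 5^2
= 1 + 16 + 25 = 42
Coefficient = 3/42
In lowest terms: 1/14


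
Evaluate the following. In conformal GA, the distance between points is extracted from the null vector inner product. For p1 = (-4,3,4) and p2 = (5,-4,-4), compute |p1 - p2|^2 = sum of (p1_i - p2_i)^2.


p1 - p2 = (-9, 7, 8)
|p1 - p2|^2 = (-9)^2 + 7^2 + 8^2
= 81 + 49 + 64
= 194


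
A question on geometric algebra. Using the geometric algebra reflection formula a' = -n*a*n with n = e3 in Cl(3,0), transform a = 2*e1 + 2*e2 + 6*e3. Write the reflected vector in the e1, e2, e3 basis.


Reflection formula: a' = -n*a*n, with n = e3 (unit vector, n^2 = 1).
For reflection through hyperplane perp to e3:
The component along e3 flips sign, others stay.
a = (2, 2, 6)
a' = (2, 2, -6)
a' = 2*e1 + 2*e2 - 6*e3


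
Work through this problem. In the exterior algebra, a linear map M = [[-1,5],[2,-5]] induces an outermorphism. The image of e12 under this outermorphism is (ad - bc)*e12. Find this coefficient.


The outermorphism of a linear map f sends e1^e2 to f(e1)^f(e2).
f(e1) = -1*e1 + 2*e2
f(e2) = 5*e1 - 5*e2
f(e1) ^ f(e2) = (-1*e1 + 2*e2) ^ (5*e1 - 5*e2)
= (-1)*(-5)*e12 + 2*5*e21
= (5 - 10)*e12
= -5*e12
Coefficient = -5


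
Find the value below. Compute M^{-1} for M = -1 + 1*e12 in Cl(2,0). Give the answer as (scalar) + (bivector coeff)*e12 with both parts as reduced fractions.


M = -1 + 1*e12, where e12^2 = -1.
Since M commutes with its reverse ~M = a - b*e12, M * ~M = a^2 - b^2*e12^2 = a^2 + b^2.
So M^{-1} = ~M / (a^2 + b^2) = (a - b*e12)/(a^2 + b^2).
a^2 + b^2 = 1 + 1 = 2
Scalar part = -1/2 = -1/2
Bivector coeff = -1/2 = -1/2
M^{-1} = -1/2 - 1/2*e12


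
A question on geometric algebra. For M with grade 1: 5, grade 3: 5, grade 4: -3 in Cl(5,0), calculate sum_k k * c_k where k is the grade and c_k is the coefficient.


Grade-weighted sum = sum of grade_k * coefficient_k
1*5 = 5
3*5 = 15
4*(-3) = -12
Total = 5 + 15 + (-12) = 8


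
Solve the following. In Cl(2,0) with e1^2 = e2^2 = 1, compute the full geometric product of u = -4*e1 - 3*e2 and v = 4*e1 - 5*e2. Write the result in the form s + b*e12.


Expand: (-4*e1 - 3*e2)(4*e1 - 5*e2)
= (-4)*4*e1e1 + (-4)*(-5)*e1e2 + (-3)*4*e2e1 + (-3)*(-5)*e2e2
Using e1^2 = e2^2 = 1, e2e1 = -e1e2:
Scalar part s = (-4)*4 + (-3)*(-5) = -16 + 15 = -1
Bivector part b = (-4)*(-5) - (-3)*4 = 20 - (-12) = 32
uv = -1 + 32*e12


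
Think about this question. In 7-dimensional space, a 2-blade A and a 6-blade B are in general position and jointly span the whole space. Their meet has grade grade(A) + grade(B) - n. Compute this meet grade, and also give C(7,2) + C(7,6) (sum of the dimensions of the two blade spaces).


Meet grade = grade(A) + grade(B) - n
= 2 + 6 - 7 = 1
C(7,2) = 21
C(7,6) = 7
dim_A + dim_B = 21 + 7 = 28


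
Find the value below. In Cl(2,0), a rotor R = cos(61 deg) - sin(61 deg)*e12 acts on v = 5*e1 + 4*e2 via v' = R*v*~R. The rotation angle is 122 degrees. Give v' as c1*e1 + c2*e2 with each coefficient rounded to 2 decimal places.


Rotor R = cos(61deg) - sin(61deg)*e12
Rotation angle theta = 2 * 61 = 122 degrees
v' = R*v*~R rotates v by theta.
cos(122deg) = -0.5299, sin(122deg) = 0.8480
v'_1 = 5*cos(122deg) - 4*sin(122deg)
= 5*(-0.5299) - 4*0.8480
= -6.04
v'_2 = 5*sin(122deg) + 4*cos(122deg)
= 5*0.8480 + 4*(-0.5299)
= 2.12
v' = -6.04*e1 + 2.12*e2


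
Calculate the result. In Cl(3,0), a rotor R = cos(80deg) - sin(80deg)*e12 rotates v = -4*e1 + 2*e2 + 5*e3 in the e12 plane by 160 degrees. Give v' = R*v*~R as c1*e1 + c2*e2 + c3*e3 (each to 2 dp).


Rotor R = cos(80deg) - sin(80deg)*e12
Rotation angle theta = 2 * 80 = 160 degrees in the e12 plane (e1 -> e2).
The component perpendicular to the plane (e3) is invariant: v'_3 = v3 = 5.00
cos(160deg) = -0.9397, sin(160deg) = 0.3420
v'_1 = v1*cos(theta) - v2*sin(theta) = -4*(-0.9397) - 2*0.3420 = 3.07
v'_2 = v1*sin(theta) + v2*cos(theta) = -4*0.3420 + 2*(-0.9397) = -3.25
v' = 3.07*e1 - 3.25*e2 + 5.00*e3


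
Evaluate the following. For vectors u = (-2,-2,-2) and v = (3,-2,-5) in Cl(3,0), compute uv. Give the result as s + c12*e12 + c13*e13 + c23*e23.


In Cl(3,0): e_i^2 = 1, e_ie_j = -e_je_i for i != j.
Scalar part = u . v = (-2)*3 + (-2)*(-2) + (-2)*(-5)
= -6 + 4 + 10 = 8
e12 coeff = (-2)*(-2) - (-2)*3 = 4 - (-6) = 10
e13 coeff = (-2)*(-5) - (-2)*3 = 10 - (-6) = 16
e23 coeff = (-2)*(-5) - (-2)*(-2) = 10 - 4 = 6
uv = 8 + 10*e12 + 16*e13 + 6*e23


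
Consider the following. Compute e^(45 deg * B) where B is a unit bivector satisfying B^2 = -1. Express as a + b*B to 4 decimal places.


For a unit bivector B with B^2 = -1, the exponential series gives
e^(theta*B) = cos(theta) + sin(theta)*B (the GA analogue of Euler's formula).
theta = 45 degrees = 0.785398 rad
cos(45 deg) = 0.7071
sin(45 deg) = 0.7071
exp(theta*B) = 0.7071 + 0.7071*B


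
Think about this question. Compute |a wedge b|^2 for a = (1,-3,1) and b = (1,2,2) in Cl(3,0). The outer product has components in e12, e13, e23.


a wedge b = (a1*b2 - a2*b1)*e12 + (a1*b3 - a3*b1)*e13 + (a2*b3 - a3*b2)*e23
e12 coeff: 1*2 - (-3)*1 = 2 - (-3) = 5
e13 coeff: 1*2 - 1*1 = 2 - 1 = 1
e23 coeff: (-3)*2 - 1*2 = -6 - 2 = -8
|a wedge b|^2 = 5^2 + 1^2 + (-8)^2
= 25 + 1 + 64
= 90


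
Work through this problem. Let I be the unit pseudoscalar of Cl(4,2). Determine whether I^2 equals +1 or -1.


The pseudoscalar I = e1...e_n (product of all n generators) of Cl(p,q) satisfies I^2 = (-1)^(q + n(n-1)/2).
p = 4, q = 2, n = p + q = 6
n(n-1)/2 = 6 * 5 / 2 = 15
Exponent = q + n(n-1)/2 = 2 + 15 = 17
I^2 = (-1)^17 = -1


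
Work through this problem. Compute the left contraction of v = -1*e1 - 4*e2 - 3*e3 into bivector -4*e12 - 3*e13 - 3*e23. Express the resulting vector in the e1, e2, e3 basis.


Left contraction v _| B = <vB>_1 (grade-1 part of the geometric product vB).
Using e1_|e12 = e2, e2_|e12 = -e1, e1_|e13 = e3, e3_|e13 = -e1, e2_|e23 = e3, e3_|e23 = -e2:
e1 coeff: -v2*b12 - v3*b13 = -(-4)*(-4) - (-3)*(-3) = -25
e2 coeff: v1*b12 - v3*b23 = (-1)*(-4) - (-3)*(-3) = -5
e3 coeff: v1*b13 + v2*b23 = (-1)*(-3) + (-4)*(-3) = 15
v _| B = -25*e1 - 5*e2 + 15*e3


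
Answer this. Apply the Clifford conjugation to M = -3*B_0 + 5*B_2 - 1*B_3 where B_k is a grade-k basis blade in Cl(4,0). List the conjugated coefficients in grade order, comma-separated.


Clifford conjugate sign for grade k: (-1)^(k(k+1)/2)
Grade 0: (-1)^(0*1/2) = (-1)^0 = 1, coeff -3 -> -3
Grade 2: (-1)^(2*3/2) = (-1)^3 = -1, coeff 5 -> -5
Grade 3: (-1)^(3*4/2) = (-1)^6 = 1, coeff -1 -> -1
Conjugated coefficients: -3, -5, -1


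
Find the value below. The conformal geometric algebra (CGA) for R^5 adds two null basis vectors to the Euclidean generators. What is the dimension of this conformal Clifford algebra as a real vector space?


The conformal model of R^5 uses Cl(6,1): the 5 Euclidean generators plus two extra orthogonal generators e+ (e+^2 = +1) and e- (e-^2 = -1), from which the null vectors e0, einf are built.
Number of generators m = 5 + 2 = 7.
dim Cl(p,q) = 2^m = 2^7 = 128


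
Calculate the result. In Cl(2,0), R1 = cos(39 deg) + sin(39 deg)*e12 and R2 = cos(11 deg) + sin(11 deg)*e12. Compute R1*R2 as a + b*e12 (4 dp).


Same-plane rotors commute and their half-angles add:
R1*R2 = cos(a1 + a2) + sin(a1 + a2)*e12.
a1 + a2 = 39 + 11 = 50 deg
cos(50 deg) = 0.6428
sin(50 deg) = 0.7660
R1*R2 = 0.6428 + 0.7660*e12


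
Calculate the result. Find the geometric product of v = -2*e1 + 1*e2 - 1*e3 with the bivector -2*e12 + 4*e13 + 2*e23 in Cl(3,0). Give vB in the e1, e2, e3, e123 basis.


vB has grade-1 (vector) and grade-3 (trivector) parts: vB = (v _| B) + (v ^ B).
Vector part <vB>_1:
  e1: -v2*b12 - v3*b13 = -(1)*(-2) - (-1)*(4) = 6
  e2: v1*b12 - v3*b23 = (-2)*(-2) - (-1)*(2) = 6
  e3: v1*b13 + v2*b23 = (-2)*(4) + (1)*(2) = -6
Trivector part <vB>_3:
  e123: v1*b23 - v2*b13 + v3*b12 = (-2)*(2) - (1)*(4) + (-1)*(-2) = -6
vB = 6*e1 + 6*e2 - 6*e3 - 6*e123


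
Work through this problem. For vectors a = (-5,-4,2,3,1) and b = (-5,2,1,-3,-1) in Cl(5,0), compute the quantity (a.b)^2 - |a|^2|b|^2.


a . b = (-5)*(-5) + (-4)*2 + 2*1 + 3*(-3) + 1*(-1)
= 25 + (-8) + 2 + (-9) + (-1) = 9
|a|^2 = (-5)^2 + (-4)^2 + 2^2 + 3^2 + 1^2 = 55
|b|^2 = (-5)^2 + 2^2 + 1^2 + (-3)^2 + (-1)^2 = 40
(a.b)^2 = 9^2 = 81
|a|^2 * |b|^2 = 55 * 40 = 2200
Result = 81 - 2200 = -2119


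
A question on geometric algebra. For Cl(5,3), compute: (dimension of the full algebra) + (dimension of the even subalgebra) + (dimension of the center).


n = 5 + 3 = 8
Total dim = 2^8 = 256
Even subalgebra dim = 2^7 = 128
n is even, so center dim = 1
Sum = 256 + 128 + 1 = 385


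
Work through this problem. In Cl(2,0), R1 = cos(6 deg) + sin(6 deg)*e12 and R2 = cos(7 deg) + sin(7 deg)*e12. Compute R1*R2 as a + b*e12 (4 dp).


Same-plane rotors commute and their half-angles add:
R1*R2 = cos(a1 + a2) + sin(a1 + a2)*e12.
a1 + a2 = 6 + 7 = 13 deg
cos(13 deg) = 0.9744
sin(13 deg) = 0.2250
R1*R2 = 0.9744 + 0.2250*e12


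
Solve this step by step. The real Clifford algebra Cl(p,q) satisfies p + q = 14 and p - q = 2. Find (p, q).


We need p + q = 14 and p - q = 2.
Adding: 2p = 14 + 2 = 16, so p = 8.
Then q = 14 - 8 = 6.
(p, q) = (8, 6)


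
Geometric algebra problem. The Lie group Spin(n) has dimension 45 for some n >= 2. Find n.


dim Spin(n) = dim so(n) = n(n-1)/2.
Solve n(n-1)/2 = 45, i.e. n^2 - n - 90 = 0.
Discriminant = 1 + 8*45 = 361
n = (1 + sqrt(361))/2 = (1 + 19)/2 = 10


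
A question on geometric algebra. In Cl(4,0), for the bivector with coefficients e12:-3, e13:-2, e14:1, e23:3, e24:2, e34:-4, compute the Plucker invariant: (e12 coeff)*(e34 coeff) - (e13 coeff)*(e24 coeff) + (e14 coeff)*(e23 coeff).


Plucker relation: af - be + cd
a*f = (-3)*(-4) = 12
b*e = (-2)*2 = -4
c*d = 1*3 = 3
af - be + cd = 12 - (-4) + 3
= 19


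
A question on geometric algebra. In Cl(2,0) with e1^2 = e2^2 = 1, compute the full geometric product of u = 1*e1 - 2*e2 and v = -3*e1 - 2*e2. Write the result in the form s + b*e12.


Expand: (1*e1 - 2*e2)(-3*e1 - 2*e2)
= 1*(-3)*e1e1 + 1*(-2)*e1e2 + (-2)*(-3)*e2e1 + (-2)*(-2)*e2e2
Using e1^2 = e2^2 = 1, e2e1 = -e1e2:
Scalar part s = 1*(-3) + (-2)*(-2) = -3 + 4 = 1
Bivector part b = 1*(-2) - (-2)*(-3) = -2 - 6 = -8
uv = 1 - 8*e12


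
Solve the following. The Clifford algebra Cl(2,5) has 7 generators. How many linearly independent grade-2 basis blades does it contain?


Number of grade-k basis blades in Cl(p,q) with n = p + q is C(n, k).
n = 2 + 5 = 7
C(7, 2) = 7! / (2! * 5!)
= 5040 / (2 * 120)
= 21


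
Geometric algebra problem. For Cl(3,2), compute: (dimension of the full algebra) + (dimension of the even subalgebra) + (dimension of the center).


n = 3 + 2 = 5
Total dim = 2^5 = 32
Even subalgebra dim = 2^4 = 16
n is odd, so center dim = 2
Sum = 32 + 16 + 2 = 50


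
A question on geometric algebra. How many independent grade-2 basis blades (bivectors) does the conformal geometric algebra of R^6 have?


The conformal model of R^6 uses Cl(7,1) with m = 6 + 2 = 8 generators.
Number of grade-2 blades = C(m, 2) = C(8, 2)
= 8*7/2 = 28


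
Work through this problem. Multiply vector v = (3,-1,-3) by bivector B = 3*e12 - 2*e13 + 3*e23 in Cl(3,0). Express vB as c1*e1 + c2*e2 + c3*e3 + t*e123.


vB has grade-1 (vector) and grade-3 (trivector) parts: vB = (v _| B) + (v ^ B).
Vector part <vB>_1:
  e1: -v2*b12 - v3*b13 = -(-1)*(3) - (-3)*(-2) = -3
  e2: v1*b12 - v3*b23 = (3)*(3) - (-3)*(3) = 18
  e3: v1*b13 + v2*b23 = (3)*(-2) + (-1)*(3) = -9
Trivector part <vB>_3:
  e123: v1*b23 - v2*b13 + v3*b12 = (3)*(3) - (-1)*(-2) + (-3)*(3) = -2
vB = -3*e1 + 18*e2 - 9*e3 - 2*e123


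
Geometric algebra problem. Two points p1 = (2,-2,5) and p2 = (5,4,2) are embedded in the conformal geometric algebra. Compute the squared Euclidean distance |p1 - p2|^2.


p1 - p2 = (-3, -6, 3)
|p1 - p2|^2 = (-3)^2 + (-6)^2 + 3^2
= 9 + 36 + 9
= 54


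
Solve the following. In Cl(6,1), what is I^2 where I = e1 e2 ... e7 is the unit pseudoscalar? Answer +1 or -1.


The pseudoscalar I = e1...e_n (product of all n generators) of Cl(p,q) satisfies I^2 = (-1)^(q + n(n-1)/2).
p = 6, q = 1, n = p + q = 7
n(n-1)/2 = 7 * 6 / 2 = 21
Exponent = q + n(n-1)/2 = 1 + 21 = 22
I^2 = (-1)^22 = +1


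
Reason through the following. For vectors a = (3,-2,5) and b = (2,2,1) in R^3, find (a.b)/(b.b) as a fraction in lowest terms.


Projection coefficient = (a . b) / (b . b)
a . b = 3*2 + (-2)*2 + 5*1
= 6 + (-4) + 5 = 7
b . b = 2^2 + 2^2 + 1^2
= 4 + 4 + 1 = 9
Coefficient = 7/9
In lowest terms: 7/9


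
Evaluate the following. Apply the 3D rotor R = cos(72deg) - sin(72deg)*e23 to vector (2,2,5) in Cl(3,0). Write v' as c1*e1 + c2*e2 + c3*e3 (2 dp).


Rotor R = cos(72deg) - sin(72deg)*e23
Rotation angle theta = 2 * 72 = 144 degrees in the e23 plane (e2 -> e3).
The component perpendicular to the plane (e1) is invariant: v'_1 = v1 = 2.00
cos(144deg) = -0.8090, sin(144deg) = 0.5878
v'_2 = v2*cos(theta) - v3*sin(theta) = 2*(-0.8090) - 5*0.5878 = -4.56
v'_3 = v2*sin(theta) + v3*cos(theta) = 2*0.5878 + 5*(-0.8090) = -2.87
v' = 2.00*e1 - 4.56*e2 - 2.87*e3


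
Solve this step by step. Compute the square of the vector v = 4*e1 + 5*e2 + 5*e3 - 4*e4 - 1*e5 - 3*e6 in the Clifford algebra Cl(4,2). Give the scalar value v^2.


v^2 = sum of c_i^2 * e_i^2
Positive signature terms (e_i^2 = +1): 4^2 + 5^2 + 5^2 + (-4)^2 = 82
Negative signature terms (e_j^2 = -1): (-1)^2 + (-3)^2 = 10
v^2 = 82 - 10 = 72


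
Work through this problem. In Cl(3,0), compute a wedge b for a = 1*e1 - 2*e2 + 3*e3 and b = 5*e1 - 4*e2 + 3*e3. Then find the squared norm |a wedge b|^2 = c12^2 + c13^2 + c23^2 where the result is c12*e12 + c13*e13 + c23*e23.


a wedge b = (a1*b2 - a2*b1)*e12 + (a1*b3 - a3*b1)*e13 + (a2*b3 - a3*b2)*e23
e12 coeff: 1*(-4) - (-2)*5 = -4 - (-10) = 6
e13 coeff: 1*3 - 3*5 = 3 - 15 = -12
e23 coeff: (-2)*3 - 3*(-4) = -6 - (-12) = 6
|a wedge b|^2 = 6^2 + (-12)^2 + 6^2
= 36 + 144 + 36
= 216


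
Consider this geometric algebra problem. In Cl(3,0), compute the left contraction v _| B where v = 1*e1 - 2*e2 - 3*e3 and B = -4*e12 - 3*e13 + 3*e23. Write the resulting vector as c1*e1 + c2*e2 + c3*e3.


Left contraction v _| B = <vB>_1 (grade-1 part of the geometric product vB).
Using e1_|e12 = e2, e2_|e12 = -e1, e1_|e13 = e3, e3_|e13 = -e1, e2_|e23 = e3, e3_|e23 = -e2:
e1 coeff: -v2*b12 - v3*b13 = -(-2)*(-4) - (-3)*(-3) = -17
e2 coeff: v1*b12 - v3*b23 = (1)*(-4) - (-3)*(3) = 5
e3 coeff: v1*b13 + v2*b23 = (1)*(-3) + (-2)*(3) = -9
v _| B = -17*e1 + 5*e2 - 9*e3


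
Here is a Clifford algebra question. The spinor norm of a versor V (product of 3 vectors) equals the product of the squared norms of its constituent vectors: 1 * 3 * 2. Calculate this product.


Spinor norm N(V) = |v1|^2 * |v2|^2 * ... * |v3|^2
= 1 * 3 * 2
Running product: 1, 3, 6
N(V) = 6


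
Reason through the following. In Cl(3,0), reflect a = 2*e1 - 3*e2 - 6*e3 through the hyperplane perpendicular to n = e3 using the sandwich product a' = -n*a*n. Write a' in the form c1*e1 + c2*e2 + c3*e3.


Reflection formula: a' = -n*a*n, with n = e3 (unit vector, n^2 = 1).
For reflection through hyperplane perp to e3:
The component along e3 flips sign, others stay.
a = (2, -3, -6)
a' = (2, -3, 6)
a' = 2*e1 - 3*e2 + 6*e3


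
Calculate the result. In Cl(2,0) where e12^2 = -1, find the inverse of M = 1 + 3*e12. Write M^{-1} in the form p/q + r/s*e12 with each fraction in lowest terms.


M = 1 + 3*e12, where e12^2 = -1.
Since M commutes with its reverse ~M = a - b*e12, M * ~M = a^2 - b^2*e12^2 = a^2 + b^2.
So M^{-1} = ~M / (a^2 + b^2) = (a - b*e12)/(a^2 + b^2).
a^2 + b^2 = 1 + 9 = 10
Scalar part = 1/10 = 1/10
Bivector coeff = -3/10 = -3/10
M^{-1} = 1/10 - 3/10*e12


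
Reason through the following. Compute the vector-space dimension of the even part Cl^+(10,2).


Even subalgebra dimension = 2^(n-1)
n = 10 + 2 = 12
2^(12 - 1) = 2^11 = 2048
Verification: sum of C(12,k) for even k = 1 + 66 + 495 + 924 + 495 + 66 + 1 = 2048
Result = 2048


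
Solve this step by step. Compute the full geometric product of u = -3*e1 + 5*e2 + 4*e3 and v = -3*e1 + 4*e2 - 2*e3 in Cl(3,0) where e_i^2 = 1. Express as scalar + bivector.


In Cl(3,0): e_i^2 = 1, e_ie_j = -e_je_i for i != j.
Scalar part = u . v = (-3)*(-3) + 5*4 + 4*(-2)
= 9 + 20 + (-8) = 21
e12 coeff = (-3)*4 - 5*(-3) = -12 - (-15) = 3
e13 coeff = (-3)*(-2) - 4*(-3) = 6 - (-12) = 18
e23 coeff = 5*(-2) - 4*4 = -10 - 16 = -26
uv = 21 + 3*e12 + 18*e13 - 26*e23


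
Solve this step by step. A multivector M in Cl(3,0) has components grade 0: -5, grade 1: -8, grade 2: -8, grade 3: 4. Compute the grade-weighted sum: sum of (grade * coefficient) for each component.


Grade-weighted sum = sum of grade_k * coefficient_k
0*(-5) = 0
1*(-8) = -8
2*(-8) = -16
3*4 = 12
Total = 0 + (-8) + (-16) + 12 = -12


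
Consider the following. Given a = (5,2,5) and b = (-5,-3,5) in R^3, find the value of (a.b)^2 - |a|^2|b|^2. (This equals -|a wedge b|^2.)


a . b = 5*(-5) + 2*(-3) + 5*5
= -25 + (-6) + 25 = -6
|a|^2 = 5^2 + 2^2 + 5^2 = 54
|b|^2 = (-5)^2 + (-3)^2 + 5^2 = 59
(a.b)^2 = (-6)^2 = 36
|a|^2 * |b|^2 = 54 * 59 = 3186
Result = 36 - 3186 = -3150


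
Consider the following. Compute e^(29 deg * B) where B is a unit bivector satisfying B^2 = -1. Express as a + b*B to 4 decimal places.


For a unit bivector B with B^2 = -1, the exponential series gives
e^(theta*B) = cos(theta) + sin(theta)*B (the GA analogue of Euler's formula).
theta = 29 degrees = 0.506145 rad
cos(29 deg) = 0.8746
sin(29 deg) = 0.4848
exp(theta*B) = 0.8746 + 0.4848*B


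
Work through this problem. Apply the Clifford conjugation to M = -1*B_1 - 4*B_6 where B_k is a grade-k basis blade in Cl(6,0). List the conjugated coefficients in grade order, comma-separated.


Clifford conjugate sign for grade k: (-1)^(k(k+1)/2)
Grade 1: (-1)^(1*2/2) = (-1)^1 = -1, coeff -1 -> 1
Grade 6: (-1)^(6*7/2) = (-1)^21 = -1, coeff -4 -> 4
Conjugated coefficients: 1, 4


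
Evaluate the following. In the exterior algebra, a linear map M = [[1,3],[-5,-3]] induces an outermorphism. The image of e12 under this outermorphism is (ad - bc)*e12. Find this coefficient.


The outermorphism of a linear map f sends e1^e2 to f(e1)^f(e2).
f(e1) = 1*e1 - 5*e2
f(e2) = 3*e1 - 3*e2
f(e1) ^ f(e2) = (1*e1 - 5*e2) ^ (3*e1 - 3*e2)
= 1*(-3)*e12 + (-5)*3*e21
= (-3 - (-15))*e12
= 12*e12
Coefficient = 12


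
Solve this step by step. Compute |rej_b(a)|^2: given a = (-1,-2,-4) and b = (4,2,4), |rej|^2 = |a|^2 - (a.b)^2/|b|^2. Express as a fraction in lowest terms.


|a|^2 = (-1)^2 + (-2)^2 + (-4)^2 = 21
|b|^2 = 4^2 + 2^2 + 4^2 = 36
a . b = (-1)*4 + (-2)*2 + (-4)*4 = -24
(a.b)^2 = (-24)^2 = 576
|rej|^2 = 21 - 576/36
= (756 - 576)/36
= 180/36
In lowest terms: 5/1


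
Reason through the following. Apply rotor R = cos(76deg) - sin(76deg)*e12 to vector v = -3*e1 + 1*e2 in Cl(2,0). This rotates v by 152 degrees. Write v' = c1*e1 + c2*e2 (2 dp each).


Rotor R = cos(76deg) - sin(76deg)*e12
Rotation angle theta = 2 * 76 = 152 degrees
v' = R*v*~R rotates v by theta.
cos(152deg) = -0.8829, sin(152deg) = 0.4695
v'_1 = -3*cos(152deg) - 1*sin(152deg)
= -3*(-0.8829) - 1*0.4695
= 2.18
v'_2 = -3*sin(152deg) + 1*cos(152deg)
= -3*0.4695 + 1*(-0.8829)
= -2.29
v' = 2.18*e1 - 2.29*e2


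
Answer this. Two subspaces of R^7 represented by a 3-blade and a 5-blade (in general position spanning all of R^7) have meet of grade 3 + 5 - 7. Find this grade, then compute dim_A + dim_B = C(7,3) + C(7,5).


Meet grade = grade(A) + grade(B) - n
= 3 + 5 - 7 = 1
C(7,3) = 35
C(7,5) = 21
dim_A + dim_B = 35 + 21 = 56


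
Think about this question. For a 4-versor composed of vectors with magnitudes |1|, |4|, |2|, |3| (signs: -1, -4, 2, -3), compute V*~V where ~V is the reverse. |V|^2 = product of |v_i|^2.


Each vector v_i has |v_i|^2 = s_i^2
Squared scales: (-1)^2 = 1, (-4)^2 = 16, 2^2 = 4, (-3)^2 = 9
|V|^2 = 1 * 16 * 4 * 9
= 576


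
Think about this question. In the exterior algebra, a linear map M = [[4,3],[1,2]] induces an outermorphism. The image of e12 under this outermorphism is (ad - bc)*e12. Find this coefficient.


The outermorphism of a linear map f sends e1^e2 to f(e1)^f(e2).
f(e1) = 4*e1 + 1*e2
f(e2) = 3*e1 + 2*e2
f(e1) ^ f(e2) = (4*e1 + 1*e2) ^ (3*e1 + 2*e2)
= 4*2*e12 + 1*3*e21
= (8 - 3)*e12
= 5*e12
Coefficient = 5


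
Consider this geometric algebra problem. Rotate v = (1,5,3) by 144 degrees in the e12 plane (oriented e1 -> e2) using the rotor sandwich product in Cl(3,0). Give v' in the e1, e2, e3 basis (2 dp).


Rotor R = cos(72deg) - sin(72deg)*e12
Rotation angle theta = 2 * 72 = 144 degrees in the e12 plane (e1 -> e2).
The component perpendicular to the plane (e3) is invariant: v'_3 = v3 = 3.00
cos(144deg) = -0.8090, sin(144deg) = 0.5878
v'_1 = v1*cos(theta) - v2*sin(theta) = 1*(-0.8090) - 5*0.5878 = -3.75
v'_2 = v1*sin(theta) + v2*cos(theta) = 1*0.5878 + 5*(-0.8090) = -3.46
v' = -3.75*e1 - 3.46*e2 + 3.00*e3


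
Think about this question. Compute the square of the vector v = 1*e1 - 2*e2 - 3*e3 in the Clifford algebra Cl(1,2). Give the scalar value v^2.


v^2 = sum of c_i^2 * e_i^2
Positive signature terms (e_i^2 = +1): 1^2 = 1
Negative signature terms (e_j^2 = -1): (-2)^2 + (-3)^2 = 13
v^2 = 1 - 13 = -12


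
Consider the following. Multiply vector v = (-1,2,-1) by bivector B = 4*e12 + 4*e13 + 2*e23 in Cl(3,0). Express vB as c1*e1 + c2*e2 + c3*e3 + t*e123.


vB has grade-1 (vector) and grade-3 (trivector) parts: vB = (v _| B) + (v ^ B).
Vector part <vB>_1:
  e1: -v2*b12 - v3*b13 = -(2)*(4) - (-1)*(4) = -4
  e2: v1*b12 - v3*b23 = (-1)*(4) - (-1)*(2) = -2
  e3: v1*b13 + v2*b23 = (-1)*(4) + (2)*(2) = 0
Trivector part <vB>_3:
  e123: v1*b23 - v2*b13 + v3*b12 = (-1)*(2) - (2)*(4) + (-1)*(4) = -14
vB = -4*e1 - 2*e2 + 0*e3 - 14*e123


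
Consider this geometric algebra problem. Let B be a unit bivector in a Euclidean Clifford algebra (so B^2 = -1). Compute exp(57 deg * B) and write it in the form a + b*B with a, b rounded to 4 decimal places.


For a unit bivector B with B^2 = -1, the exponential series gives
e^(theta*B) = cos(theta) + sin(theta)*B (the GA analogue of Euler's formula).
theta = 57 degrees = 0.994838 rad
cos(57 deg) = 0.5446
sin(57 deg) = 0.8387
exp(theta*B) = 0.5446 + 0.8387*B


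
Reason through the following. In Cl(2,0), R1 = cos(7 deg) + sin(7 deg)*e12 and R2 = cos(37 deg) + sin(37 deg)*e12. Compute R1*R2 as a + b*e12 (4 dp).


Same-plane rotors commute and their half-angles add:
R1*R2 = cos(a1 + a2) + sin(a1 + a2)*e12.
a1 + a2 = 7 + 37 = 44 deg
cos(44 deg) = 0.7193
sin(44 deg) = 0.6947
R1*R2 = 0.7193 + 0.6947*e12


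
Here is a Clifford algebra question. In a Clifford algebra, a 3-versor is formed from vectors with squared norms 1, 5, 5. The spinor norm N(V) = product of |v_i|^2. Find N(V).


Spinor norm N(V) = |v1|^2 * |v2|^2 * ... * |v3|^2
= 1 * 5 * 5
Running product: 1, 5, 25
N(V) = 25


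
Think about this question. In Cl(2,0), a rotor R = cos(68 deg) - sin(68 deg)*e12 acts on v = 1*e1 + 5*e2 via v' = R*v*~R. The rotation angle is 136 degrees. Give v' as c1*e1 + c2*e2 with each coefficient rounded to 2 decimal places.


Rotor R = cos(68deg) - sin(68deg)*e12
Rotation angle theta = 2 * 68 = 136 degrees
v' = R*v*~R rotates v by theta.
cos(136deg) = -0.7193, sin(136deg) = 0.6947
v'_1 = 1*cos(136deg) - 5*sin(136deg)
= 1*(-0.7193) - 5*0.6947
= -4.19
v'_2 = 1*sin(136deg) + 5*cos(136deg)
= 1*0.6947 + 5*(-0.7193)
= -2.90
v' = -4.19*e1 - 2.90*e2


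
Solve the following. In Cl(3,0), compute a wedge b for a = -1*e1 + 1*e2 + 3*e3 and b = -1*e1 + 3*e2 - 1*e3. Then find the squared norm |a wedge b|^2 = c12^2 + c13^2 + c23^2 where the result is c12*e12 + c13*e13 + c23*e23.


a wedge b = (a1*b2 - a2*b1)*e12 + (a1*b3 - a3*b1)*e13 + (a2*b3 - a3*b2)*e23
e12 coeff: (-1)*3 - 1*(-1) = -3 - (-1) = -2
e13 coeff: (-1)*(-1) - 3*(-1) = 1 - (-3) = 4
e23 coeff: 1*(-1) - 3*3 = -1 - 9 = -10
|a wedge b|^2 = (-2)^2 + 4^2 + (-10)^2
= 4 + 16 + 100
= 120


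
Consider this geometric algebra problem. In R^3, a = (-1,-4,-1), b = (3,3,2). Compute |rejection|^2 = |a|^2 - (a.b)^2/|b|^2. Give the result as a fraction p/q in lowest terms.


|a|^2 = (-1)^2 + (-4)^2 + (-1)^2 = 18
|b|^2 = 3^2 + 3^2 + 2^2 = 22
a . b = (-1)*3 + (-4)*3 + (-1)*2 = -17
(a.b)^2 = (-17)^2 = 289
|rej|^2 = 18 - 289/22
= (396 - 289)/22
= 107/22
In lowest terms: 107/22


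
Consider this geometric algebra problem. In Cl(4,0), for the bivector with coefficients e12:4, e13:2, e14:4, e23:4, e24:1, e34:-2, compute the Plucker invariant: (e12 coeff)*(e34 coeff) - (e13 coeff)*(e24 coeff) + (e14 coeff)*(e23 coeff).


Plucker relation: af - be + cd
a*f = 4*(-2) = -8
b*e = 2*1 = 2
c*d = 4*4 = 16
af - be + cd = -8 - 2 + 16
= 6


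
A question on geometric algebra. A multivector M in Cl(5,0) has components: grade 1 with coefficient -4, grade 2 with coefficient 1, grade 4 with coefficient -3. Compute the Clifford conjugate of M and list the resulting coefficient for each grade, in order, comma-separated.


Clifford conjugate sign for grade k: (-1)^(k(k+1)/2)
Grade 1: (-1)^(1*2/2) = (-1)^1 = -1, coeff -4 -> 4
Grade 2: (-1)^(2*3/2) = (-1)^3 = -1, coeff 1 -> -1
Grade 4: (-1)^(4*5/2) = (-1)^10 = 1, coeff -3 -> -3
Conjugated coefficients: 4, -1, -3


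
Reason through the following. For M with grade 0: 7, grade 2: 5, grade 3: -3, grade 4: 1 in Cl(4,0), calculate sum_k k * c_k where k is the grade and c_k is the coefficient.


Grade-weighted sum = sum of grade_k * coefficient_k
0*7 = 0
2*5 = 10
3*(-3) = -9
4*1 = 4
Total = 0 + 10 + (-9) + 4 = 5


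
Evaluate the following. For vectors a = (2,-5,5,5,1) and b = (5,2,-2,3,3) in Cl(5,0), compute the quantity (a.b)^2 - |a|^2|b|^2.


a . b = 2*5 + (-5)*2 + 5*(-2) + 5*3 + 1*3
= 10 + (-10) + (-10) + 15 + 3 = 8
|a|^2 = 2^2 + (-5)^2 + 5^2 + 5^2 + 1^2 = 80
|b|^2 = 5^2 + 2^2 + (-2)^2 + 3^2 + 3^2 = 51
(a.b)^2 = 8^2 = 64
|a|^2 * |b|^2 = 80 * 51 = 4080
Result = 64 - 4080 = -4016


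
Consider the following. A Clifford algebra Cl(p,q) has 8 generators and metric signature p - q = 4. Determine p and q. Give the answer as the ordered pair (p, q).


We need p + q = 8 and p - q = 4.
Adding: 2p = 8 + 4 = 12, so p = 6.
Then q = 8 - 6 = 2.
(p, q) = (6, 2)


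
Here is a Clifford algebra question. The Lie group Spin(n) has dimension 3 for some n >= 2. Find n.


dim Spin(n) = dim so(n) = n(n-1)/2.
Solve n(n-1)/2 = 3, i.e. n^2 - n - 6 = 0.
Discriminant = 1 + 8*3 = 25
n = (1 + sqrt(25))/2 = (1 + 5)/2 = 3


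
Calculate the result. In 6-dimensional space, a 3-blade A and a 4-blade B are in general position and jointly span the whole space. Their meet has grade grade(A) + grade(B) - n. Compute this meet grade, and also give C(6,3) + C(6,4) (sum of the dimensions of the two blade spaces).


Meet grade = grade(A) + grade(B) - n
= 3 + 4 - 6 = 1
C(6,3) = 20
C(6,4) = 15
dim_A + dim_B = 20 + 15 = 35


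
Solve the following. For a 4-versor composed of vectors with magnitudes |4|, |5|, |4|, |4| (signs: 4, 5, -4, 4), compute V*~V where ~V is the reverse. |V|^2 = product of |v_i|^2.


Each vector v_i has |v_i|^2 = s_i^2
Squared scales: 4^2 = 16, 5^2 = 25, (-4)^2 = 16, 4^2 = 16
|V|^2 = 16 * 25 * 16 * 16
= 102400


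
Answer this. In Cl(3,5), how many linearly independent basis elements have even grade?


Even subalgebra dimension = 2^(n-1)
n = 3 + 5 = 8
2^(8 - 1) = 2^7 = 128
Verification: sum of C(8,k) for even k = 1 + 28 + 70 + 28 + 1 = 128
Result = 128


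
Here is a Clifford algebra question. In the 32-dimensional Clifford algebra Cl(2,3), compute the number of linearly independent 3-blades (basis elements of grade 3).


Number of grade-k basis blades in Cl(p,q) with n = p + q is C(n, k).
n = 2 + 3 = 5
C(5, 3) = 5! / (3! * 2!)
= 120 / (6 * 2)
= 10


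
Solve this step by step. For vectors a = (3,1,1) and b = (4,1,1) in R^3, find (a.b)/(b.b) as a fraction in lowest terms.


Projection coefficient = (a . b) / (b . b)
a . b = 3*4 + 1*1 + 1*1
= 12 + 1 + 1 = 14
b . b = 4^2 + 1^2 + 1^2
= 16 + 1 + 1 = 18
Coefficient = 14/18
In lowest terms: 7/9


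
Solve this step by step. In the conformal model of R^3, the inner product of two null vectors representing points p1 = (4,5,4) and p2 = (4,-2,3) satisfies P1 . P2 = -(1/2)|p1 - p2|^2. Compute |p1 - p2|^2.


p1 - p2 = (0, 7, 1)
|p1 - p2|^2 = 0^2 + 7^2 + 1^2
= 0 + 49 + 1
= 50


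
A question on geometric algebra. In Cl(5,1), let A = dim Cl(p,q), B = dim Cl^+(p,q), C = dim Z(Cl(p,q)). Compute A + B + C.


n = 5 + 1 = 6
Total dim = 2^6 = 64
Even subalgebra dim = 2^5 = 32
n is even, so center dim = 1
Sum = 64 + 32 + 1 = 97


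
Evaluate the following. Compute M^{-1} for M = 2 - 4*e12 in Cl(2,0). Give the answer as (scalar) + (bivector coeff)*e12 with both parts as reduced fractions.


M = 2 - 4*e12, where e12^2 = -1.
Since M commutes with its reverse ~M = a - b*e12, M * ~M = a^2 - b^2*e12^2 = a^2 + b^2.
So M^{-1} = ~M / (a^2 + b^2) = (a - b*e12)/(a^2 + b^2).
a^2 + b^2 = 4 + 16 = 20
Scalar part = 2/20 = 1/10
Bivector coeff = 4/20 = 1/5
M^{-1} = 1/10 + 1/5*e12


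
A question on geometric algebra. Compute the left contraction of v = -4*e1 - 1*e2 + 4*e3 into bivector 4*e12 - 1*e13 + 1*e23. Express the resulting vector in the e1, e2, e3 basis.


Left contraction v _| B = <vB>_1 (grade-1 part of the geometric product vB).
Using e1_|e12 = e2, e2_|e12 = -e1, e1_|e13 = e3, e3_|e13 = -e1, e2_|e23 = e3, e3_|e23 = -e2:
e1 coeff: -v2*b12 - v3*b13 = -(-1)*(4) - (4)*(-1) = 8
e2 coeff: v1*b12 - v3*b23 = (-4)*(4) - (4)*(1) = -20
e3 coeff: v1*b13 + v2*b23 = (-4)*(-1) + (-1)*(1) = 3
v _| B = 8*e1 - 20*e2 + 3*e3
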